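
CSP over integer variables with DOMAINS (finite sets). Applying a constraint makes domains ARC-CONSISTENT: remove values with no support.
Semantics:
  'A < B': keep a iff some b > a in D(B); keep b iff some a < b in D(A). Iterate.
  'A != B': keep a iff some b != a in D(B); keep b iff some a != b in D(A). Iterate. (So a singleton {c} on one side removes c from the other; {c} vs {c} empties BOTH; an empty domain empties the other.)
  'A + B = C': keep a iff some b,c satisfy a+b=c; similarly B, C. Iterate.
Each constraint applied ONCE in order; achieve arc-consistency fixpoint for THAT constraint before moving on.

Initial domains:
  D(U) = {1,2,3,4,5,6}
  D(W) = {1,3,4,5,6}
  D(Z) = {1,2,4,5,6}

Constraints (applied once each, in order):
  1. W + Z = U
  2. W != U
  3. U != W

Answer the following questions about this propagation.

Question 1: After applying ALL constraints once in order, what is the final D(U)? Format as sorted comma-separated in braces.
Answer: {2,3,4,5,6}

Derivation:
Constraint 1 (W + Z = U) on D(W)={1,3,4,5,6} D(Z)={1,2,4,5,6} D(U)={1,2,3,4,5,6}: W {1,3,4,5,6}->{1,3,4,5}; Z {1,2,4,5,6}->{1,2,4,5}; U {1,2,3,4,5,6}->{2,3,4,5,6}
Constraint 2 (W != U) on D(W)={1,3,4,5} D(U)={2,3,4,5,6}: no change
Constraint 3 (U != W) on D(U)={2,3,4,5,6} D(W)={1,3,4,5}: no change
So after all 3 constraints: D(U) = {2,3,4,5,6}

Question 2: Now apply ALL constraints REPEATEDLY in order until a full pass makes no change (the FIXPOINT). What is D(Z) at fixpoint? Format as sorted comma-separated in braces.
Answer: {1,2,4,5}

Derivation:
pass 0 (initial): D(Z)={1,2,4,5,6}
pass 1: U {1,2,3,4,5,6}->{2,3,4,5,6}; W {1,3,4,5,6}->{1,3,4,5}; Z {1,2,4,5,6}->{1,2,4,5}
pass 2: no change
Fixpoint after 2 passes: D(Z) = {1,2,4,5}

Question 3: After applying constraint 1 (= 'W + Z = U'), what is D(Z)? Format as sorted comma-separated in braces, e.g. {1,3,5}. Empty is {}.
Answer: {1,2,4,5}

Derivation:
Constraint 1 (W + Z = U) on D(W)={1,3,4,5,6} D(Z)={1,2,4,5,6} D(U)={1,2,3,4,5,6}: W {1,3,4,5,6}->{1,3,4,5}; Z {1,2,4,5,6}->{1,2,4,5}; U {1,2,3,4,5,6}->{2,3,4,5,6}
So after constraint 1: D(Z) = {1,2,4,5}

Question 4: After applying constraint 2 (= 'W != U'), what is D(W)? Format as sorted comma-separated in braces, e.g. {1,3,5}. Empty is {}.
Answer: {1,3,4,5}

Derivation:
Constraint 1 (W + Z = U) on D(W)={1,3,4,5,6} D(Z)={1,2,4,5,6} D(U)={1,2,3,4,5,6}: W {1,3,4,5,6}->{1,3,4,5}; Z {1,2,4,5,6}->{1,2,4,5}; U {1,2,3,4,5,6}->{2,3,4,5,6}
Constraint 2 (W != U) on D(W)={1,3,4,5} D(U)={2,3,4,5,6}: no change
So after constraint 2: D(W) = {1,3,4,5}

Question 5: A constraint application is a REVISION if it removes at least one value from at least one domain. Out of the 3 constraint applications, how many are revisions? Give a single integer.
Constraint 1 (W + Z = U) on D(W)={1,3,4,5,6} D(Z)={1,2,4,5,6} D(U)={1,2,3,4,5,6}: W {1,3,4,5,6}->{1,3,4,5}; Z {1,2,4,5,6}->{1,2,4,5}; U {1,2,3,4,5,6}->{2,3,4,5,6} => REVISION
Constraint 2 (W != U) on D(W)={1,3,4,5} D(U)={2,3,4,5,6}: no change => not a revision
Constraint 3 (U != W) on D(U)={2,3,4,5,6} D(W)={1,3,4,5}: no change => not a revision
Total revisions = 1

Answer: 1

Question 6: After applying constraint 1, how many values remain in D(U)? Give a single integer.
Answer: 5

Derivation:
Constraint 1 (W + Z = U) on D(W)={1,3,4,5,6} D(Z)={1,2,4,5,6} D(U)={1,2,3,4,5,6}: W {1,3,4,5,6}->{1,3,4,5}; Z {1,2,4,5,6}->{1,2,4,5}; U {1,2,3,4,5,6}->{2,3,4,5,6}
So after constraint 1: D(U)={2,3,4,5,6}, size = 5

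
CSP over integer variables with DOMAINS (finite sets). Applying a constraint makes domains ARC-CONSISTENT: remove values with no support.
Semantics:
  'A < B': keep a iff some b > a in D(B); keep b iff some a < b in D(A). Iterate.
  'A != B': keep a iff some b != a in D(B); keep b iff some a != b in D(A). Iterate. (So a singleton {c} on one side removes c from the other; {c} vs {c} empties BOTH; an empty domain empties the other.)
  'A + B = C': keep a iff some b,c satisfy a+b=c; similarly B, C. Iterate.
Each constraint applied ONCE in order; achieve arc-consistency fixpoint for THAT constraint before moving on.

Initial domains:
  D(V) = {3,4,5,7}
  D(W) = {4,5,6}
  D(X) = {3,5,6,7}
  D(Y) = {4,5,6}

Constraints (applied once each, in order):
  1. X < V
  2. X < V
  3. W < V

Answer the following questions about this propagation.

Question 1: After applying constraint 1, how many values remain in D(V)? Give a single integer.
Answer: 3

Derivation:
Constraint 1 (X < V) on D(X)={3,5,6,7} D(V)={3,4,5,7}: X {3,5,6,7}->{3,5,6}; V {3,4,5,7}->{4,5,7}
So after constraint 1: D(V)={4,5,7}, size = 3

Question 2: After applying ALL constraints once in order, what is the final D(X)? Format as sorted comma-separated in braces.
Constraint 1 (X < V) on D(X)={3,5,6,7} D(V)={3,4,5,7}: X {3,5,6,7}->{3,5,6}; V {3,4,5,7}->{4,5,7}
Constraint 2 (X < V) on D(X)={3,5,6} D(V)={4,5,7}: no change
Constraint 3 (W < V) on D(W)={4,5,6} D(V)={4,5,7}: V {4,5,7}->{5,7}
So after all 3 constraints: D(X) = {3,5,6}

Answer: {3,5,6}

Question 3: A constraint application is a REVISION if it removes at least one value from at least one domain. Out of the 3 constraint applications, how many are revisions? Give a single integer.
Answer: 2

Derivation:
Constraint 1 (X < V) on D(X)={3,5,6,7} D(V)={3,4,5,7}: X {3,5,6,7}->{3,5,6}; V {3,4,5,7}->{4,5,7} => REVISION
Constraint 2 (X < V) on D(X)={3,5,6} D(V)={4,5,7}: no change => not a revision
Constraint 3 (W < V) on D(W)={4,5,6} D(V)={4,5,7}: V {4,5,7}->{5,7} => REVISION
Total revisions = 2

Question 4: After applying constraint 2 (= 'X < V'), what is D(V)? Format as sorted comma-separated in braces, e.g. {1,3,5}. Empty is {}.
Constraint 1 (X < V) on D(X)={3,5,6,7} D(V)={3,4,5,7}: X {3,5,6,7}->{3,5,6}; V {3,4,5,7}->{4,5,7}
Constraint 2 (X < V) on D(X)={3,5,6} D(V)={4,5,7}: no change
So after constraint 2: D(V) = {4,5,7}

Answer: {4,5,7}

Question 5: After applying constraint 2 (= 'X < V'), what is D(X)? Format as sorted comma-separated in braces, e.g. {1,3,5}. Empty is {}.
Answer: {3,5,6}

Derivation:
Constraint 1 (X < V) on D(X)={3,5,6,7} D(V)={3,4,5,7}: X {3,5,6,7}->{3,5,6}; V {3,4,5,7}->{4,5,7}
Constraint 2 (X < V) on D(X)={3,5,6} D(V)={4,5,7}: no change
So after constraint 2: D(X) = {3,5,6}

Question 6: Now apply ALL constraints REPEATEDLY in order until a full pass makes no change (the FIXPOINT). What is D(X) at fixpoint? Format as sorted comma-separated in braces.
Answer: {3,5,6}

Derivation:
pass 0 (initial): D(X)={3,5,6,7}
pass 1: V {3,4,5,7}->{5,7}; X {3,5,6,7}->{3,5,6}
pass 2: no change
Fixpoint after 2 passes: D(X) = {3,5,6}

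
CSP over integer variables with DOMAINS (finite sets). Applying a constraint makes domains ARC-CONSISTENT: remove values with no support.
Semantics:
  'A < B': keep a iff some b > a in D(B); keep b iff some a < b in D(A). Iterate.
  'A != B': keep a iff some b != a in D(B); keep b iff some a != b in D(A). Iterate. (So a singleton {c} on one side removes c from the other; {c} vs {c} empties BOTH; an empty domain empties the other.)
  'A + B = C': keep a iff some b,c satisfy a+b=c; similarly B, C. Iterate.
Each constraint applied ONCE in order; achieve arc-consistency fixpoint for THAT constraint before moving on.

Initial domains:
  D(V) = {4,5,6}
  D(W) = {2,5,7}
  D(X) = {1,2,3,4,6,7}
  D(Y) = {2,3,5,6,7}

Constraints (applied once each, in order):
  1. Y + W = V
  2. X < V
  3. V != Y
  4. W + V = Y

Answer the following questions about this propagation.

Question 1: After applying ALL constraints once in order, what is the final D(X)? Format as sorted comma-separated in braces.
Answer: {1,2,3,4}

Derivation:
Constraint 1 (Y + W = V) on D(Y)={2,3,5,6,7} D(W)={2,5,7} D(V)={4,5,6}: Y {2,3,5,6,7}->{2,3}; W {2,5,7}->{2}; V {4,5,6}->{4,5}
Constraint 2 (X < V) on D(X)={1,2,3,4,6,7} D(V)={4,5}: X {1,2,3,4,6,7}->{1,2,3,4}
Constraint 3 (V != Y) on D(V)={4,5} D(Y)={2,3}: no change
Constraint 4 (W + V = Y) on D(W)={2} D(V)={4,5} D(Y)={2,3}: W {2}->{}; V {4,5}->{}; Y {2,3}->{}
So after all 4 constraints: D(X) = {1,2,3,4}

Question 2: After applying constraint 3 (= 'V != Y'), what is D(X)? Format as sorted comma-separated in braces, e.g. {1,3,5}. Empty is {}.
Constraint 1 (Y + W = V) on D(Y)={2,3,5,6,7} D(W)={2,5,7} D(V)={4,5,6}: Y {2,3,5,6,7}->{2,3}; W {2,5,7}->{2}; V {4,5,6}->{4,5}
Constraint 2 (X < V) on D(X)={1,2,3,4,6,7} D(V)={4,5}: X {1,2,3,4,6,7}->{1,2,3,4}
Constraint 3 (V != Y) on D(V)={4,5} D(Y)={2,3}: no change
So after constraint 3: D(X) = {1,2,3,4}

Answer: {1,2,3,4}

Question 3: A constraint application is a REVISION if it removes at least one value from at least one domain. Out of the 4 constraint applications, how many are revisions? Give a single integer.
Answer: 3

Derivation:
Constraint 1 (Y + W = V) on D(Y)={2,3,5,6,7} D(W)={2,5,7} D(V)={4,5,6}: Y {2,3,5,6,7}->{2,3}; W {2,5,7}->{2}; V {4,5,6}->{4,5} => REVISION
Constraint 2 (X < V) on D(X)={1,2,3,4,6,7} D(V)={4,5}: X {1,2,3,4,6,7}->{1,2,3,4} => REVISION
Constraint 3 (V != Y) on D(V)={4,5} D(Y)={2,3}: no change => not a revision
Constraint 4 (W + V = Y) on D(W)={2} D(V)={4,5} D(Y)={2,3}: W {2}->{}; V {4,5}->{}; Y {2,3}->{} => REVISION
Total revisions = 3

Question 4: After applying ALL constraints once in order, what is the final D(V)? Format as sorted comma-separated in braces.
Answer: {}

Derivation:
Constraint 1 (Y + W = V) on D(Y)={2,3,5,6,7} D(W)={2,5,7} D(V)={4,5,6}: Y {2,3,5,6,7}->{2,3}; W {2,5,7}->{2}; V {4,5,6}->{4,5}
Constraint 2 (X < V) on D(X)={1,2,3,4,6,7} D(V)={4,5}: X {1,2,3,4,6,7}->{1,2,3,4}
Constraint 3 (V != Y) on D(V)={4,5} D(Y)={2,3}: no change
Constraint 4 (W + V = Y) on D(W)={2} D(V)={4,5} D(Y)={2,3}: W {2}->{}; V {4,5}->{}; Y {2,3}->{}
So after all 4 constraints: D(V) = {}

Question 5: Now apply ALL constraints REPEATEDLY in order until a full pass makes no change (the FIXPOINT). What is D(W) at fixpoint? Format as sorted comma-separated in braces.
pass 0 (initial): D(W)={2,5,7}
pass 1: V {4,5,6}->{}; W {2,5,7}->{}; X {1,2,3,4,6,7}->{1,2,3,4}; Y {2,3,5,6,7}->{}
pass 2: X {1,2,3,4}->{}
pass 3: no change
Fixpoint after 3 passes: D(W) = {}

Answer: {}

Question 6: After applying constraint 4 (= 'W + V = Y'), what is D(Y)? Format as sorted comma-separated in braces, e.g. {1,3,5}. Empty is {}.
Answer: {}

Derivation:
Constraint 1 (Y + W = V) on D(Y)={2,3,5,6,7} D(W)={2,5,7} D(V)={4,5,6}: Y {2,3,5,6,7}->{2,3}; W {2,5,7}->{2}; V {4,5,6}->{4,5}
Constraint 2 (X < V) on D(X)={1,2,3,4,6,7} D(V)={4,5}: X {1,2,3,4,6,7}->{1,2,3,4}
Constraint 3 (V != Y) on D(V)={4,5} D(Y)={2,3}: no change
Constraint 4 (W + V = Y) on D(W)={2} D(V)={4,5} D(Y)={2,3}: W {2}->{}; V {4,5}->{}; Y {2,3}->{}
So after constraint 4: D(Y) = {}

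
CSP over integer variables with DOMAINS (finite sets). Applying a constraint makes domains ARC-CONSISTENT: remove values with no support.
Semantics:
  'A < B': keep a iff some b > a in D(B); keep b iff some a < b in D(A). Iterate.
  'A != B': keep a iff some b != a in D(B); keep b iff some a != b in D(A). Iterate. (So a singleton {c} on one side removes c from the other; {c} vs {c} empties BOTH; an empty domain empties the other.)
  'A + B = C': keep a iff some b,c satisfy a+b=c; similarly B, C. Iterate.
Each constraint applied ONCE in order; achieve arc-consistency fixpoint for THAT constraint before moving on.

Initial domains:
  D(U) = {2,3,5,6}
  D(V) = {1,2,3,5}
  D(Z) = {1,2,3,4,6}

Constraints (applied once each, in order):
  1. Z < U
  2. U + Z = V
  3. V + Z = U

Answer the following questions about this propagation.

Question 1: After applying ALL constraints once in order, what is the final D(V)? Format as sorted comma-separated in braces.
Constraint 1 (Z < U) on D(Z)={1,2,3,4,6} D(U)={2,3,5,6}: Z {1,2,3,4,6}->{1,2,3,4}
Constraint 2 (U + Z = V) on D(U)={2,3,5,6} D(Z)={1,2,3,4} D(V)={1,2,3,5}: U {2,3,5,6}->{2,3}; Z {1,2,3,4}->{1,2,3}; V {1,2,3,5}->{3,5}
Constraint 3 (V + Z = U) on D(V)={3,5} D(Z)={1,2,3} D(U)={2,3}: V {3,5}->{}; Z {1,2,3}->{}; U {2,3}->{}
So after all 3 constraints: D(V) = {}

Answer: {}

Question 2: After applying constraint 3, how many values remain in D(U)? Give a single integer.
Answer: 0

Derivation:
Constraint 1 (Z < U) on D(Z)={1,2,3,4,6} D(U)={2,3,5,6}: Z {1,2,3,4,6}->{1,2,3,4}
Constraint 2 (U + Z = V) on D(U)={2,3,5,6} D(Z)={1,2,3,4} D(V)={1,2,3,5}: U {2,3,5,6}->{2,3}; Z {1,2,3,4}->{1,2,3}; V {1,2,3,5}->{3,5}
Constraint 3 (V + Z = U) on D(V)={3,5} D(Z)={1,2,3} D(U)={2,3}: V {3,5}->{}; Z {1,2,3}->{}; U {2,3}->{}
So after constraint 3: D(U)={}, size = 0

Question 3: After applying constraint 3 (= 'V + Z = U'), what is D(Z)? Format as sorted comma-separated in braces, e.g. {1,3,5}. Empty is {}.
Constraint 1 (Z < U) on D(Z)={1,2,3,4,6} D(U)={2,3,5,6}: Z {1,2,3,4,6}->{1,2,3,4}
Constraint 2 (U + Z = V) on D(U)={2,3,5,6} D(Z)={1,2,3,4} D(V)={1,2,3,5}: U {2,3,5,6}->{2,3}; Z {1,2,3,4}->{1,2,3}; V {1,2,3,5}->{3,5}
Constraint 3 (V + Z = U) on D(V)={3,5} D(Z)={1,2,3} D(U)={2,3}: V {3,5}->{}; Z {1,2,3}->{}; U {2,3}->{}
So after constraint 3: D(Z) = {}

Answer: {}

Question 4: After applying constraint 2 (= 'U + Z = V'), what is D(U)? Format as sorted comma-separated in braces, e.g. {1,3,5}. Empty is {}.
Answer: {2,3}

Derivation:
Constraint 1 (Z < U) on D(Z)={1,2,3,4,6} D(U)={2,3,5,6}: Z {1,2,3,4,6}->{1,2,3,4}
Constraint 2 (U + Z = V) on D(U)={2,3,5,6} D(Z)={1,2,3,4} D(V)={1,2,3,5}: U {2,3,5,6}->{2,3}; Z {1,2,3,4}->{1,2,3}; V {1,2,3,5}->{3,5}
So after constraint 2: D(U) = {2,3}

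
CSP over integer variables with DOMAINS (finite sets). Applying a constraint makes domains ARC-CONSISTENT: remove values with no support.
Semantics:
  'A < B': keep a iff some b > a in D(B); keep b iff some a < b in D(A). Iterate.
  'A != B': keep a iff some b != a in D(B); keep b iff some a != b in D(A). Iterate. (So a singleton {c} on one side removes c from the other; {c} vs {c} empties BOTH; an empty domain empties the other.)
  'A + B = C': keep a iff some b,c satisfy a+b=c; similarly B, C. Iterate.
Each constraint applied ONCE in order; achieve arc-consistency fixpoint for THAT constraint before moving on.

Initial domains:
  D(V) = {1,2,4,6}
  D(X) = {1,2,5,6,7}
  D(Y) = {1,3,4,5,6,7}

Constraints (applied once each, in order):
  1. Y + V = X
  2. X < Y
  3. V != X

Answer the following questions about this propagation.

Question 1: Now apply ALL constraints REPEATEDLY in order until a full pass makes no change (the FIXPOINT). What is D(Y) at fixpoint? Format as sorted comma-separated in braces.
pass 0 (initial): D(Y)={1,3,4,5,6,7}
pass 1: X {1,2,5,6,7}->{2,5}; Y {1,3,4,5,6,7}->{3,4,5,6}
pass 2: V {1,2,4,6}->{}; X {2,5}->{}; Y {3,4,5,6}->{}
pass 3: no change
Fixpoint after 3 passes: D(Y) = {}

Answer: {}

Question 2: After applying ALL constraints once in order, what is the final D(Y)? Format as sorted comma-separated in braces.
Answer: {3,4,5,6}

Derivation:
Constraint 1 (Y + V = X) on D(Y)={1,3,4,5,6,7} D(V)={1,2,4,6} D(X)={1,2,5,6,7}: Y {1,3,4,5,6,7}->{1,3,4,5,6}; X {1,2,5,6,7}->{2,5,6,7}
Constraint 2 (X < Y) on D(X)={2,5,6,7} D(Y)={1,3,4,5,6}: X {2,5,6,7}->{2,5}; Y {1,3,4,5,6}->{3,4,5,6}
Constraint 3 (V != X) on D(V)={1,2,4,6} D(X)={2,5}: no change
So after all 3 constraints: D(Y) = {3,4,5,6}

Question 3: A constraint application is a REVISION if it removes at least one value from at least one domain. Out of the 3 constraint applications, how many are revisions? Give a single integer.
Constraint 1 (Y + V = X) on D(Y)={1,3,4,5,6,7} D(V)={1,2,4,6} D(X)={1,2,5,6,7}: Y {1,3,4,5,6,7}->{1,3,4,5,6}; X {1,2,5,6,7}->{2,5,6,7} => REVISION
Constraint 2 (X < Y) on D(X)={2,5,6,7} D(Y)={1,3,4,5,6}: X {2,5,6,7}->{2,5}; Y {1,3,4,5,6}->{3,4,5,6} => REVISION
Constraint 3 (V != X) on D(V)={1,2,4,6} D(X)={2,5}: no change => not a revision
Total revisions = 2

Answer: 2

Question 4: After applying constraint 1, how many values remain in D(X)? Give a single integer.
Answer: 4

Derivation:
Constraint 1 (Y + V = X) on D(Y)={1,3,4,5,6,7} D(V)={1,2,4,6} D(X)={1,2,5,6,7}: Y {1,3,4,5,6,7}->{1,3,4,5,6}; X {1,2,5,6,7}->{2,5,6,7}
So after constraint 1: D(X)={2,5,6,7}, size = 4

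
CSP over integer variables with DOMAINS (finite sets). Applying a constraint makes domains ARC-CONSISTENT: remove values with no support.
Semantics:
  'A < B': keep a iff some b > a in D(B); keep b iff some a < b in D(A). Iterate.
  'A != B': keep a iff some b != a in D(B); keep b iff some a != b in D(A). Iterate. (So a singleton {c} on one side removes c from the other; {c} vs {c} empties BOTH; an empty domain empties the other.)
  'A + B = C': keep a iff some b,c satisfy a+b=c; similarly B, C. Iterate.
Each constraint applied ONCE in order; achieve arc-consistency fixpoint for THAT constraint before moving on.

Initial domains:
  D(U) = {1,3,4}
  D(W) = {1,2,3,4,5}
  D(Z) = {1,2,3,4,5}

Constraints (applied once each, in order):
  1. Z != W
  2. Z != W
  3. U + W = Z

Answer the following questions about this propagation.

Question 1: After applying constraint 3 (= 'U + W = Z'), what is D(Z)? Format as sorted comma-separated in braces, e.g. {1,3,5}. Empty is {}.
Constraint 1 (Z != W) on D(Z)={1,2,3,4,5} D(W)={1,2,3,4,5}: no change
Constraint 2 (Z != W) on D(Z)={1,2,3,4,5} D(W)={1,2,3,4,5}: no change
Constraint 3 (U + W = Z) on D(U)={1,3,4} D(W)={1,2,3,4,5} D(Z)={1,2,3,4,5}: W {1,2,3,4,5}->{1,2,3,4}; Z {1,2,3,4,5}->{2,3,4,5}
So after constraint 3: D(Z) = {2,3,4,5}

Answer: {2,3,4,5}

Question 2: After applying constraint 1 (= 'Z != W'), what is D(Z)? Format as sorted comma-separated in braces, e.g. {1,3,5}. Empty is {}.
Constraint 1 (Z != W) on D(Z)={1,2,3,4,5} D(W)={1,2,3,4,5}: no change
So after constraint 1: D(Z) = {1,2,3,4,5}

Answer: {1,2,3,4,5}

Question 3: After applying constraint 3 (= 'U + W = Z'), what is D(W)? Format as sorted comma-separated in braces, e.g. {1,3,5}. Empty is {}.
Constraint 1 (Z != W) on D(Z)={1,2,3,4,5} D(W)={1,2,3,4,5}: no change
Constraint 2 (Z != W) on D(Z)={1,2,3,4,5} D(W)={1,2,3,4,5}: no change
Constraint 3 (U + W = Z) on D(U)={1,3,4} D(W)={1,2,3,4,5} D(Z)={1,2,3,4,5}: W {1,2,3,4,5}->{1,2,3,4}; Z {1,2,3,4,5}->{2,3,4,5}
So after constraint 3: D(W) = {1,2,3,4}

Answer: {1,2,3,4}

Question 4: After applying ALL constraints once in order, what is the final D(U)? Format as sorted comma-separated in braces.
Answer: {1,3,4}

Derivation:
Constraint 1 (Z != W) on D(Z)={1,2,3,4,5} D(W)={1,2,3,4,5}: no change
Constraint 2 (Z != W) on D(Z)={1,2,3,4,5} D(W)={1,2,3,4,5}: no change
Constraint 3 (U + W = Z) on D(U)={1,3,4} D(W)={1,2,3,4,5} D(Z)={1,2,3,4,5}: W {1,2,3,4,5}->{1,2,3,4}; Z {1,2,3,4,5}->{2,3,4,5}
So after all 3 constraints: D(U) = {1,3,4}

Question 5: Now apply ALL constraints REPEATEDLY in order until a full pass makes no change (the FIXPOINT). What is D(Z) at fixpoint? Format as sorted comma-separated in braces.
pass 0 (initial): D(Z)={1,2,3,4,5}
pass 1: W {1,2,3,4,5}->{1,2,3,4}; Z {1,2,3,4,5}->{2,3,4,5}
pass 2: no change
Fixpoint after 2 passes: D(Z) = {2,3,4,5}

Answer: {2,3,4,5}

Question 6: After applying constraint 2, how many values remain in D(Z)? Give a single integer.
Answer: 5

Derivation:
Constraint 1 (Z != W) on D(Z)={1,2,3,4,5} D(W)={1,2,3,4,5}: no change
Constraint 2 (Z != W) on D(Z)={1,2,3,4,5} D(W)={1,2,3,4,5}: no change
So after constraint 2: D(Z)={1,2,3,4,5}, size = 5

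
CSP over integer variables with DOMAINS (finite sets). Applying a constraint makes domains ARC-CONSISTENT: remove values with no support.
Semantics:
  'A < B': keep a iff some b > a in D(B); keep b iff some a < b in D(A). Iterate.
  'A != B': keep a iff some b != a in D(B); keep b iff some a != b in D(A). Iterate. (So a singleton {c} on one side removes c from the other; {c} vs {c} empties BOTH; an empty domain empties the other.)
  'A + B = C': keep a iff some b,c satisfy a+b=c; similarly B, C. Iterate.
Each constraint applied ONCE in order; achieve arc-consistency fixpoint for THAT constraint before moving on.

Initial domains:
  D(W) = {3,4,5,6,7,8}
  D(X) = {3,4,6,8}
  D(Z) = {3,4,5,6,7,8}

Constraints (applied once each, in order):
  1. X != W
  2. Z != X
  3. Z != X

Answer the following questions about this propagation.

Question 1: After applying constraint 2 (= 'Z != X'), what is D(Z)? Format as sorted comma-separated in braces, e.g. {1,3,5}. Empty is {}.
Answer: {3,4,5,6,7,8}

Derivation:
Constraint 1 (X != W) on D(X)={3,4,6,8} D(W)={3,4,5,6,7,8}: no change
Constraint 2 (Z != X) on D(Z)={3,4,5,6,7,8} D(X)={3,4,6,8}: no change
So after constraint 2: D(Z) = {3,4,5,6,7,8}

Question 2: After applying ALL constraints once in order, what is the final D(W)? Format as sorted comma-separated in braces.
Constraint 1 (X != W) on D(X)={3,4,6,8} D(W)={3,4,5,6,7,8}: no change
Constraint 2 (Z != X) on D(Z)={3,4,5,6,7,8} D(X)={3,4,6,8}: no change
Constraint 3 (Z != X) on D(Z)={3,4,5,6,7,8} D(X)={3,4,6,8}: no change
So after all 3 constraints: D(W) = {3,4,5,6,7,8}

Answer: {3,4,5,6,7,8}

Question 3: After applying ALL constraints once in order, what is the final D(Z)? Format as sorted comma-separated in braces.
Constraint 1 (X != W) on D(X)={3,4,6,8} D(W)={3,4,5,6,7,8}: no change
Constraint 2 (Z != X) on D(Z)={3,4,5,6,7,8} D(X)={3,4,6,8}: no change
Constraint 3 (Z != X) on D(Z)={3,4,5,6,7,8} D(X)={3,4,6,8}: no change
So after all 3 constraints: D(Z) = {3,4,5,6,7,8}

Answer: {3,4,5,6,7,8}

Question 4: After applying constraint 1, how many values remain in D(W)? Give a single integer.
Answer: 6

Derivation:
Constraint 1 (X != W) on D(X)={3,4,6,8} D(W)={3,4,5,6,7,8}: no change
So after constraint 1: D(W)={3,4,5,6,7,8}, size = 6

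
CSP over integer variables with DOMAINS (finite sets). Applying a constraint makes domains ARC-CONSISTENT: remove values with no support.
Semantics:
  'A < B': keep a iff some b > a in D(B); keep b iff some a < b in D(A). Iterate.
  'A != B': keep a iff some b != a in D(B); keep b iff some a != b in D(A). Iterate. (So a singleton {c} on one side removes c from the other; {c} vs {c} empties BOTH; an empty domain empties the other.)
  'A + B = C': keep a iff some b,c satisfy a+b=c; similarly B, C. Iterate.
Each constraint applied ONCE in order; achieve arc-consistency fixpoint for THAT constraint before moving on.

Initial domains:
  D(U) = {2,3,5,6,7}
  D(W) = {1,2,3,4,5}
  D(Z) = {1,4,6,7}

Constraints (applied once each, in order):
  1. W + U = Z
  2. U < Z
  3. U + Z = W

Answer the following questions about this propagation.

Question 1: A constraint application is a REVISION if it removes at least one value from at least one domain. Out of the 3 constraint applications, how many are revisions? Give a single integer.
Answer: 2

Derivation:
Constraint 1 (W + U = Z) on D(W)={1,2,3,4,5} D(U)={2,3,5,6,7} D(Z)={1,4,6,7}: U {2,3,5,6,7}->{2,3,5,6}; Z {1,4,6,7}->{4,6,7} => REVISION
Constraint 2 (U < Z) on D(U)={2,3,5,6} D(Z)={4,6,7}: no change => not a revision
Constraint 3 (U + Z = W) on D(U)={2,3,5,6} D(Z)={4,6,7} D(W)={1,2,3,4,5}: U {2,3,5,6}->{}; Z {4,6,7}->{}; W {1,2,3,4,5}->{} => REVISION
Total revisions = 2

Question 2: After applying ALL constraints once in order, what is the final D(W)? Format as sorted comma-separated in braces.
Answer: {}

Derivation:
Constraint 1 (W + U = Z) on D(W)={1,2,3,4,5} D(U)={2,3,5,6,7} D(Z)={1,4,6,7}: U {2,3,5,6,7}->{2,3,5,6}; Z {1,4,6,7}->{4,6,7}
Constraint 2 (U < Z) on D(U)={2,3,5,6} D(Z)={4,6,7}: no change
Constraint 3 (U + Z = W) on D(U)={2,3,5,6} D(Z)={4,6,7} D(W)={1,2,3,4,5}: U {2,3,5,6}->{}; Z {4,6,7}->{}; W {1,2,3,4,5}->{}
So after all 3 constraints: D(W) = {}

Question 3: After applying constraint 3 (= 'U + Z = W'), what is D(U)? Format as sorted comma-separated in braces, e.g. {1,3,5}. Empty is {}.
Constraint 1 (W + U = Z) on D(W)={1,2,3,4,5} D(U)={2,3,5,6,7} D(Z)={1,4,6,7}: U {2,3,5,6,7}->{2,3,5,6}; Z {1,4,6,7}->{4,6,7}
Constraint 2 (U < Z) on D(U)={2,3,5,6} D(Z)={4,6,7}: no change
Constraint 3 (U + Z = W) on D(U)={2,3,5,6} D(Z)={4,6,7} D(W)={1,2,3,4,5}: U {2,3,5,6}->{}; Z {4,6,7}->{}; W {1,2,3,4,5}->{}
So after constraint 3: D(U) = {}

Answer: {}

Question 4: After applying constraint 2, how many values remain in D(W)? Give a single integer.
Constraint 1 (W + U = Z) on D(W)={1,2,3,4,5} D(U)={2,3,5,6,7} D(Z)={1,4,6,7}: U {2,3,5,6,7}->{2,3,5,6}; Z {1,4,6,7}->{4,6,7}
Constraint 2 (U < Z) on D(U)={2,3,5,6} D(Z)={4,6,7}: no change
So after constraint 2: D(W)={1,2,3,4,5}, size = 5

Answer: 5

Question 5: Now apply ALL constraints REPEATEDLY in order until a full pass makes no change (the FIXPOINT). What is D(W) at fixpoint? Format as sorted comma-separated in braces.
Answer: {}

Derivation:
pass 0 (initial): D(W)={1,2,3,4,5}
pass 1: U {2,3,5,6,7}->{}; W {1,2,3,4,5}->{}; Z {1,4,6,7}->{}
pass 2: no change
Fixpoint after 2 passes: D(W) = {}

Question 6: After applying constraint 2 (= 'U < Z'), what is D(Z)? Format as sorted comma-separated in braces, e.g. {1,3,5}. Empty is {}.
Constraint 1 (W + U = Z) on D(W)={1,2,3,4,5} D(U)={2,3,5,6,7} D(Z)={1,4,6,7}: U {2,3,5,6,7}->{2,3,5,6}; Z {1,4,6,7}->{4,6,7}
Constraint 2 (U < Z) on D(U)={2,3,5,6} D(Z)={4,6,7}: no change
So after constraint 2: D(Z) = {4,6,7}

Answer: {4,6,7}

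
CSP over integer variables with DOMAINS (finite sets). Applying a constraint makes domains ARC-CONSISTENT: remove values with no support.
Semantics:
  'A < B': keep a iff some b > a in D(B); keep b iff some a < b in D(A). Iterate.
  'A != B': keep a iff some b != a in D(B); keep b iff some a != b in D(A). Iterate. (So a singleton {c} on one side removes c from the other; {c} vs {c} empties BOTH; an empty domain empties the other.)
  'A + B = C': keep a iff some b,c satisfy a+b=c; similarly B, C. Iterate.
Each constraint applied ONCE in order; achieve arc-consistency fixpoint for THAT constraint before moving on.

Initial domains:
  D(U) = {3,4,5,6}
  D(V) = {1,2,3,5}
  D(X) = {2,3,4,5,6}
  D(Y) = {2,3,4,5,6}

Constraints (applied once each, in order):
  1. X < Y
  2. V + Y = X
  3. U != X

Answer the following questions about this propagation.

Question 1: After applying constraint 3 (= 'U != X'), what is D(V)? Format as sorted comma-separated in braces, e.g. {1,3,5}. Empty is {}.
Answer: {1,2}

Derivation:
Constraint 1 (X < Y) on D(X)={2,3,4,5,6} D(Y)={2,3,4,5,6}: X {2,3,4,5,6}->{2,3,4,5}; Y {2,3,4,5,6}->{3,4,5,6}
Constraint 2 (V + Y = X) on D(V)={1,2,3,5} D(Y)={3,4,5,6} D(X)={2,3,4,5}: V {1,2,3,5}->{1,2}; Y {3,4,5,6}->{3,4}; X {2,3,4,5}->{4,5}
Constraint 3 (U != X) on D(U)={3,4,5,6} D(X)={4,5}: no change
So after constraint 3: D(V) = {1,2}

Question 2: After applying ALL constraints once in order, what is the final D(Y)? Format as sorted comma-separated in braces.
Constraint 1 (X < Y) on D(X)={2,3,4,5,6} D(Y)={2,3,4,5,6}: X {2,3,4,5,6}->{2,3,4,5}; Y {2,3,4,5,6}->{3,4,5,6}
Constraint 2 (V + Y = X) on D(V)={1,2,3,5} D(Y)={3,4,5,6} D(X)={2,3,4,5}: V {1,2,3,5}->{1,2}; Y {3,4,5,6}->{3,4}; X {2,3,4,5}->{4,5}
Constraint 3 (U != X) on D(U)={3,4,5,6} D(X)={4,5}: no change
So after all 3 constraints: D(Y) = {3,4}

Answer: {3,4}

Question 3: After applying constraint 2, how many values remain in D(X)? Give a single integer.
Constraint 1 (X < Y) on D(X)={2,3,4,5,6} D(Y)={2,3,4,5,6}: X {2,3,4,5,6}->{2,3,4,5}; Y {2,3,4,5,6}->{3,4,5,6}
Constraint 2 (V + Y = X) on D(V)={1,2,3,5} D(Y)={3,4,5,6} D(X)={2,3,4,5}: V {1,2,3,5}->{1,2}; Y {3,4,5,6}->{3,4}; X {2,3,4,5}->{4,5}
So after constraint 2: D(X)={4,5}, size = 2

Answer: 2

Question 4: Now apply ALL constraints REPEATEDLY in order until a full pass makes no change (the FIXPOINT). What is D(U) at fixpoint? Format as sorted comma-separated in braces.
pass 0 (initial): D(U)={3,4,5,6}
pass 1: V {1,2,3,5}->{1,2}; X {2,3,4,5,6}->{4,5}; Y {2,3,4,5,6}->{3,4}
pass 2: U {3,4,5,6}->{}; V {1,2}->{}; X {4,5}->{}; Y {3,4}->{}
pass 3: no change
Fixpoint after 3 passes: D(U) = {}

Answer: {}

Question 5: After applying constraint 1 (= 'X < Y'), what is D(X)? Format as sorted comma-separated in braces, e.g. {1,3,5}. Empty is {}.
Constraint 1 (X < Y) on D(X)={2,3,4,5,6} D(Y)={2,3,4,5,6}: X {2,3,4,5,6}->{2,3,4,5}; Y {2,3,4,5,6}->{3,4,5,6}
So after constraint 1: D(X) = {2,3,4,5}

Answer: {2,3,4,5}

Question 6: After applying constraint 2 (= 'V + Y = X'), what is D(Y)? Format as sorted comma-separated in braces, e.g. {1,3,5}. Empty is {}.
Constraint 1 (X < Y) on D(X)={2,3,4,5,6} D(Y)={2,3,4,5,6}: X {2,3,4,5,6}->{2,3,4,5}; Y {2,3,4,5,6}->{3,4,5,6}
Constraint 2 (V + Y = X) on D(V)={1,2,3,5} D(Y)={3,4,5,6} D(X)={2,3,4,5}: V {1,2,3,5}->{1,2}; Y {3,4,5,6}->{3,4}; X {2,3,4,5}->{4,5}
So after constraint 2: D(Y) = {3,4}

Answer: {3,4}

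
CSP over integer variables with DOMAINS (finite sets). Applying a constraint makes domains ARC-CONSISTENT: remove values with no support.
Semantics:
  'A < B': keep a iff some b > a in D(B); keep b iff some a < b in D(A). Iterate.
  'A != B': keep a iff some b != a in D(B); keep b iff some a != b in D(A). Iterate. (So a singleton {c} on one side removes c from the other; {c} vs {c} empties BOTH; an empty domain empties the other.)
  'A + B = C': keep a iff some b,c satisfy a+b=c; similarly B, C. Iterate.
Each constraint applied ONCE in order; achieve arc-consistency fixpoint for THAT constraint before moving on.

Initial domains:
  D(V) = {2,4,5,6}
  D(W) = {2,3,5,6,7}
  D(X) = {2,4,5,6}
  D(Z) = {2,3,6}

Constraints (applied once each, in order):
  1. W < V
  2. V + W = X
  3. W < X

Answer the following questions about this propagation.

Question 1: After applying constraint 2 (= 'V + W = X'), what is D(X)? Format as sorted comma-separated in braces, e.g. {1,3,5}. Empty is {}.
Answer: {6}

Derivation:
Constraint 1 (W < V) on D(W)={2,3,5,6,7} D(V)={2,4,5,6}: W {2,3,5,6,7}->{2,3,5}; V {2,4,5,6}->{4,5,6}
Constraint 2 (V + W = X) on D(V)={4,5,6} D(W)={2,3,5} D(X)={2,4,5,6}: V {4,5,6}->{4}; W {2,3,5}->{2}; X {2,4,5,6}->{6}
So after constraint 2: D(X) = {6}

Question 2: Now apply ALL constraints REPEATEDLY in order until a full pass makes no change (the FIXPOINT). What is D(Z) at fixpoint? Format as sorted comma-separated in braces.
Answer: {2,3,6}

Derivation:
pass 0 (initial): D(Z)={2,3,6}
pass 1: V {2,4,5,6}->{4}; W {2,3,5,6,7}->{2}; X {2,4,5,6}->{6}
pass 2: no change
Fixpoint after 2 passes: D(Z) = {2,3,6}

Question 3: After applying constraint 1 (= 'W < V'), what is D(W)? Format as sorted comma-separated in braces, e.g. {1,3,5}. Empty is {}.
Answer: {2,3,5}

Derivation:
Constraint 1 (W < V) on D(W)={2,3,5,6,7} D(V)={2,4,5,6}: W {2,3,5,6,7}->{2,3,5}; V {2,4,5,6}->{4,5,6}
So after constraint 1: D(W) = {2,3,5}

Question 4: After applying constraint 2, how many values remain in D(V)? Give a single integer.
Answer: 1

Derivation:
Constraint 1 (W < V) on D(W)={2,3,5,6,7} D(V)={2,4,5,6}: W {2,3,5,6,7}->{2,3,5}; V {2,4,5,6}->{4,5,6}
Constraint 2 (V + W = X) on D(V)={4,5,6} D(W)={2,3,5} D(X)={2,4,5,6}: V {4,5,6}->{4}; W {2,3,5}->{2}; X {2,4,5,6}->{6}
So after constraint 2: D(V)={4}, size = 1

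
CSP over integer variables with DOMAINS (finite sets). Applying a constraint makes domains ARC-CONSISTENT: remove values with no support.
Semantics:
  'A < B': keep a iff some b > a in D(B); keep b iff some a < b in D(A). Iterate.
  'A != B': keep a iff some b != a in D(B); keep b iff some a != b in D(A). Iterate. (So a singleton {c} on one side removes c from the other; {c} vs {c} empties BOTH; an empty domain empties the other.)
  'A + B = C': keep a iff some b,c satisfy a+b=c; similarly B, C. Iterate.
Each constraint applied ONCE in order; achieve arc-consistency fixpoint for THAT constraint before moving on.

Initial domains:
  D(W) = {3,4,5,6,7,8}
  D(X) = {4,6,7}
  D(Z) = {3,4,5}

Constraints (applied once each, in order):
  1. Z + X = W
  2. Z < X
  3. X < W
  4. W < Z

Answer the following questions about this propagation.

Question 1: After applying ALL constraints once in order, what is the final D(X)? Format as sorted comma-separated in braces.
Answer: {4}

Derivation:
Constraint 1 (Z + X = W) on D(Z)={3,4,5} D(X)={4,6,7} D(W)={3,4,5,6,7,8}: Z {3,4,5}->{3,4}; X {4,6,7}->{4}; W {3,4,5,6,7,8}->{7,8}
Constraint 2 (Z < X) on D(Z)={3,4} D(X)={4}: Z {3,4}->{3}
Constraint 3 (X < W) on D(X)={4} D(W)={7,8}: no change
Constraint 4 (W < Z) on D(W)={7,8} D(Z)={3}: W {7,8}->{}; Z {3}->{}
So after all 4 constraints: D(X) = {4}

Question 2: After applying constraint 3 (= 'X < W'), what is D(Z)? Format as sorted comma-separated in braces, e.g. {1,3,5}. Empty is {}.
Constraint 1 (Z + X = W) on D(Z)={3,4,5} D(X)={4,6,7} D(W)={3,4,5,6,7,8}: Z {3,4,5}->{3,4}; X {4,6,7}->{4}; W {3,4,5,6,7,8}->{7,8}
Constraint 2 (Z < X) on D(Z)={3,4} D(X)={4}: Z {3,4}->{3}
Constraint 3 (X < W) on D(X)={4} D(W)={7,8}: no change
So after constraint 3: D(Z) = {3}

Answer: {3}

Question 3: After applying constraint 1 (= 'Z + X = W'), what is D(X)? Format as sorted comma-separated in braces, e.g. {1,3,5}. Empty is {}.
Constraint 1 (Z + X = W) on D(Z)={3,4,5} D(X)={4,6,7} D(W)={3,4,5,6,7,8}: Z {3,4,5}->{3,4}; X {4,6,7}->{4}; W {3,4,5,6,7,8}->{7,8}
So after constraint 1: D(X) = {4}

Answer: {4}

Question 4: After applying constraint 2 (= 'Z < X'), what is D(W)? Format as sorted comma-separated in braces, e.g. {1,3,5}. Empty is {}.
Constraint 1 (Z + X = W) on D(Z)={3,4,5} D(X)={4,6,7} D(W)={3,4,5,6,7,8}: Z {3,4,5}->{3,4}; X {4,6,7}->{4}; W {3,4,5,6,7,8}->{7,8}
Constraint 2 (Z < X) on D(Z)={3,4} D(X)={4}: Z {3,4}->{3}
So after constraint 2: D(W) = {7,8}

Answer: {7,8}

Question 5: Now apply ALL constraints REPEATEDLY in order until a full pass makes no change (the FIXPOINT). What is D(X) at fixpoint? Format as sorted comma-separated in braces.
Answer: {}

Derivation:
pass 0 (initial): D(X)={4,6,7}
pass 1: W {3,4,5,6,7,8}->{}; X {4,6,7}->{4}; Z {3,4,5}->{}
pass 2: X {4}->{}
pass 3: no change
Fixpoint after 3 passes: D(X) = {}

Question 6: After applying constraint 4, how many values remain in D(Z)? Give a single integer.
Answer: 0

Derivation:
Constraint 1 (Z + X = W) on D(Z)={3,4,5} D(X)={4,6,7} D(W)={3,4,5,6,7,8}: Z {3,4,5}->{3,4}; X {4,6,7}->{4}; W {3,4,5,6,7,8}->{7,8}
Constraint 2 (Z < X) on D(Z)={3,4} D(X)={4}: Z {3,4}->{3}
Constraint 3 (X < W) on D(X)={4} D(W)={7,8}: no change
Constraint 4 (W < Z) on D(W)={7,8} D(Z)={3}: W {7,8}->{}; Z {3}->{}
So after constraint 4: D(Z)={}, size = 0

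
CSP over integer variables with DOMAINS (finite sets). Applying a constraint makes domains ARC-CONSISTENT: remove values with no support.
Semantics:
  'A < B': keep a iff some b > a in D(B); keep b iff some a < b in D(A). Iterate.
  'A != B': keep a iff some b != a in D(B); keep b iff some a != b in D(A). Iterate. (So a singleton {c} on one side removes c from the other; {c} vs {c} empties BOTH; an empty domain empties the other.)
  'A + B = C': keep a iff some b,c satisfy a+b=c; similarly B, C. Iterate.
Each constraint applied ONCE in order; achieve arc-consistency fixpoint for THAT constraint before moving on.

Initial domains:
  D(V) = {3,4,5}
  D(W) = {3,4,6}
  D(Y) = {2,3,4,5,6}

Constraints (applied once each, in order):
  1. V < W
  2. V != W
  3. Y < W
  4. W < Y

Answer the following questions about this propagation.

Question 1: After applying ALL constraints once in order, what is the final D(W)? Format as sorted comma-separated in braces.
Answer: {4}

Derivation:
Constraint 1 (V < W) on D(V)={3,4,5} D(W)={3,4,6}: W {3,4,6}->{4,6}
Constraint 2 (V != W) on D(V)={3,4,5} D(W)={4,6}: no change
Constraint 3 (Y < W) on D(Y)={2,3,4,5,6} D(W)={4,6}: Y {2,3,4,5,6}->{2,3,4,5}
Constraint 4 (W < Y) on D(W)={4,6} D(Y)={2,3,4,5}: W {4,6}->{4}; Y {2,3,4,5}->{5}
So after all 4 constraints: D(W) = {4}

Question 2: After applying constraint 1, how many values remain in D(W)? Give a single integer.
Constraint 1 (V < W) on D(V)={3,4,5} D(W)={3,4,6}: W {3,4,6}->{4,6}
So after constraint 1: D(W)={4,6}, size = 2

Answer: 2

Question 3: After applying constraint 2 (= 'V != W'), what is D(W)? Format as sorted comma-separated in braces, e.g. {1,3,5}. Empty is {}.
Constraint 1 (V < W) on D(V)={3,4,5} D(W)={3,4,6}: W {3,4,6}->{4,6}
Constraint 2 (V != W) on D(V)={3,4,5} D(W)={4,6}: no change
So after constraint 2: D(W) = {4,6}

Answer: {4,6}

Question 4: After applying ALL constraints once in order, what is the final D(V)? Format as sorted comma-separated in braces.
Answer: {3,4,5}

Derivation:
Constraint 1 (V < W) on D(V)={3,4,5} D(W)={3,4,6}: W {3,4,6}->{4,6}
Constraint 2 (V != W) on D(V)={3,4,5} D(W)={4,6}: no change
Constraint 3 (Y < W) on D(Y)={2,3,4,5,6} D(W)={4,6}: Y {2,3,4,5,6}->{2,3,4,5}
Constraint 4 (W < Y) on D(W)={4,6} D(Y)={2,3,4,5}: W {4,6}->{4}; Y {2,3,4,5}->{5}
So after all 4 constraints: D(V) = {3,4,5}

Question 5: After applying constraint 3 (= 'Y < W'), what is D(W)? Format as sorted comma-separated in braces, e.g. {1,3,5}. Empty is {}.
Constraint 1 (V < W) on D(V)={3,4,5} D(W)={3,4,6}: W {3,4,6}->{4,6}
Constraint 2 (V != W) on D(V)={3,4,5} D(W)={4,6}: no change
Constraint 3 (Y < W) on D(Y)={2,3,4,5,6} D(W)={4,6}: Y {2,3,4,5,6}->{2,3,4,5}
So after constraint 3: D(W) = {4,6}

Answer: {4,6}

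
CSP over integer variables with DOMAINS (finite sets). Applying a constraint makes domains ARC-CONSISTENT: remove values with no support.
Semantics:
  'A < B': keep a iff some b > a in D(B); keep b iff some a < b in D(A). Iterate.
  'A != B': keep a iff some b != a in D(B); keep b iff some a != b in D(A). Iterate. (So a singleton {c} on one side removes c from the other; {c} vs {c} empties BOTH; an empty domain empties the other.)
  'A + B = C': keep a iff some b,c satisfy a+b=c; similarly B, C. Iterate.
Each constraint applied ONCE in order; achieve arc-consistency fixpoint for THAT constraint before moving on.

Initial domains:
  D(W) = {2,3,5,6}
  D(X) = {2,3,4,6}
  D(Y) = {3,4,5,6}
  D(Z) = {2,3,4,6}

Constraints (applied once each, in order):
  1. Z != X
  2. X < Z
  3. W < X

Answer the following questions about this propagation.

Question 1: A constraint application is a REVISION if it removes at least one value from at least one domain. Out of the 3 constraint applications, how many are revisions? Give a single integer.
Answer: 2

Derivation:
Constraint 1 (Z != X) on D(Z)={2,3,4,6} D(X)={2,3,4,6}: no change => not a revision
Constraint 2 (X < Z) on D(X)={2,3,4,6} D(Z)={2,3,4,6}: X {2,3,4,6}->{2,3,4}; Z {2,3,4,6}->{3,4,6} => REVISION
Constraint 3 (W < X) on D(W)={2,3,5,6} D(X)={2,3,4}: W {2,3,5,6}->{2,3}; X {2,3,4}->{3,4} => REVISION
Total revisions = 2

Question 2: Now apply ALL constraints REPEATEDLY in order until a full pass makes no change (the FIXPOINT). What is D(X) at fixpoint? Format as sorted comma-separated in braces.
pass 0 (initial): D(X)={2,3,4,6}
pass 1: W {2,3,5,6}->{2,3}; X {2,3,4,6}->{3,4}; Z {2,3,4,6}->{3,4,6}
pass 2: Z {3,4,6}->{4,6}
pass 3: no change
Fixpoint after 3 passes: D(X) = {3,4}

Answer: {3,4}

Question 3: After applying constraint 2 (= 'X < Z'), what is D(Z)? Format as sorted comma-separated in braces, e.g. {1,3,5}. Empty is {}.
Answer: {3,4,6}

Derivation:
Constraint 1 (Z != X) on D(Z)={2,3,4,6} D(X)={2,3,4,6}: no change
Constraint 2 (X < Z) on D(X)={2,3,4,6} D(Z)={2,3,4,6}: X {2,3,4,6}->{2,3,4}; Z {2,3,4,6}->{3,4,6}
So after constraint 2: D(Z) = {3,4,6}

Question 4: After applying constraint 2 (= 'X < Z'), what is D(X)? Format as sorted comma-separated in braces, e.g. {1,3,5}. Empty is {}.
Answer: {2,3,4}

Derivation:
Constraint 1 (Z != X) on D(Z)={2,3,4,6} D(X)={2,3,4,6}: no change
Constraint 2 (X < Z) on D(X)={2,3,4,6} D(Z)={2,3,4,6}: X {2,3,4,6}->{2,3,4}; Z {2,3,4,6}->{3,4,6}
So after constraint 2: D(X) = {2,3,4}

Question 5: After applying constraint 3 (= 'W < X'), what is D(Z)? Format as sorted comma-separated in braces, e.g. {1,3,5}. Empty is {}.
Answer: {3,4,6}

Derivation:
Constraint 1 (Z != X) on D(Z)={2,3,4,6} D(X)={2,3,4,6}: no change
Constraint 2 (X < Z) on D(X)={2,3,4,6} D(Z)={2,3,4,6}: X {2,3,4,6}->{2,3,4}; Z {2,3,4,6}->{3,4,6}
Constraint 3 (W < X) on D(W)={2,3,5,6} D(X)={2,3,4}: W {2,3,5,6}->{2,3}; X {2,3,4}->{3,4}
So after constraint 3: D(Z) = {3,4,6}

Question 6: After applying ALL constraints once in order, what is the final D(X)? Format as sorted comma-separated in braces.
Answer: {3,4}

Derivation:
Constraint 1 (Z != X) on D(Z)={2,3,4,6} D(X)={2,3,4,6}: no change
Constraint 2 (X < Z) on D(X)={2,3,4,6} D(Z)={2,3,4,6}: X {2,3,4,6}->{2,3,4}; Z {2,3,4,6}->{3,4,6}
Constraint 3 (W < X) on D(W)={2,3,5,6} D(X)={2,3,4}: W {2,3,5,6}->{2,3}; X {2,3,4}->{3,4}
So after all 3 constraints: D(X) = {3,4}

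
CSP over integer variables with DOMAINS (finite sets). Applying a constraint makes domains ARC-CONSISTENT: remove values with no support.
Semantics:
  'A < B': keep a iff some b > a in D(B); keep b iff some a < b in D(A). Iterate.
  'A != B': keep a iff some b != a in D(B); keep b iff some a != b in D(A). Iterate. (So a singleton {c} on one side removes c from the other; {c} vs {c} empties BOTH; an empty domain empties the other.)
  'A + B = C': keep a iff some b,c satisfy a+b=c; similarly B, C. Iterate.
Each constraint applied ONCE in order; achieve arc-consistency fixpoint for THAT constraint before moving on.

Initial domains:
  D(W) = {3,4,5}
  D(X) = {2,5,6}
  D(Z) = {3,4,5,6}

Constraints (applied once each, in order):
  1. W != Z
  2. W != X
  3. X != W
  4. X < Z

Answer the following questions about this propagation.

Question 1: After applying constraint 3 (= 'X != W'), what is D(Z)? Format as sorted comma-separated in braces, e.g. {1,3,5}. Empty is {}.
Answer: {3,4,5,6}

Derivation:
Constraint 1 (W != Z) on D(W)={3,4,5} D(Z)={3,4,5,6}: no change
Constraint 2 (W != X) on D(W)={3,4,5} D(X)={2,5,6}: no change
Constraint 3 (X != W) on D(X)={2,5,6} D(W)={3,4,5}: no change
So after constraint 3: D(Z) = {3,4,5,6}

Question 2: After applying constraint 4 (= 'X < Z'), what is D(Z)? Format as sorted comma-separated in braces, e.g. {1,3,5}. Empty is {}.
Constraint 1 (W != Z) on D(W)={3,4,5} D(Z)={3,4,5,6}: no change
Constraint 2 (W != X) on D(W)={3,4,5} D(X)={2,5,6}: no change
Constraint 3 (X != W) on D(X)={2,5,6} D(W)={3,4,5}: no change
Constraint 4 (X < Z) on D(X)={2,5,6} D(Z)={3,4,5,6}: X {2,5,6}->{2,5}
So after constraint 4: D(Z) = {3,4,5,6}

Answer: {3,4,5,6}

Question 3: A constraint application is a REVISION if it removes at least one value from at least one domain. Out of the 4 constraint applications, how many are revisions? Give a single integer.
Constraint 1 (W != Z) on D(W)={3,4,5} D(Z)={3,4,5,6}: no change => not a revision
Constraint 2 (W != X) on D(W)={3,4,5} D(X)={2,5,6}: no change => not a revision
Constraint 3 (X != W) on D(X)={2,5,6} D(W)={3,4,5}: no change => not a revision
Constraint 4 (X < Z) on D(X)={2,5,6} D(Z)={3,4,5,6}: X {2,5,6}->{2,5} => REVISION
Total revisions = 1

Answer: 1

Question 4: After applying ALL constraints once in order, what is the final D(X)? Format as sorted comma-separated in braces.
Answer: {2,5}

Derivation:
Constraint 1 (W != Z) on D(W)={3,4,5} D(Z)={3,4,5,6}: no change
Constraint 2 (W != X) on D(W)={3,4,5} D(X)={2,5,6}: no change
Constraint 3 (X != W) on D(X)={2,5,6} D(W)={3,4,5}: no change
Constraint 4 (X < Z) on D(X)={2,5,6} D(Z)={3,4,5,6}: X {2,5,6}->{2,5}
So after all 4 constraints: D(X) = {2,5}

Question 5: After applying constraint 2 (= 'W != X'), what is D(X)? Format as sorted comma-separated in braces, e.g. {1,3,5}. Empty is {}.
Constraint 1 (W != Z) on D(W)={3,4,5} D(Z)={3,4,5,6}: no change
Constraint 2 (W != X) on D(W)={3,4,5} D(X)={2,5,6}: no change
So after constraint 2: D(X) = {2,5,6}

Answer: {2,5,6}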